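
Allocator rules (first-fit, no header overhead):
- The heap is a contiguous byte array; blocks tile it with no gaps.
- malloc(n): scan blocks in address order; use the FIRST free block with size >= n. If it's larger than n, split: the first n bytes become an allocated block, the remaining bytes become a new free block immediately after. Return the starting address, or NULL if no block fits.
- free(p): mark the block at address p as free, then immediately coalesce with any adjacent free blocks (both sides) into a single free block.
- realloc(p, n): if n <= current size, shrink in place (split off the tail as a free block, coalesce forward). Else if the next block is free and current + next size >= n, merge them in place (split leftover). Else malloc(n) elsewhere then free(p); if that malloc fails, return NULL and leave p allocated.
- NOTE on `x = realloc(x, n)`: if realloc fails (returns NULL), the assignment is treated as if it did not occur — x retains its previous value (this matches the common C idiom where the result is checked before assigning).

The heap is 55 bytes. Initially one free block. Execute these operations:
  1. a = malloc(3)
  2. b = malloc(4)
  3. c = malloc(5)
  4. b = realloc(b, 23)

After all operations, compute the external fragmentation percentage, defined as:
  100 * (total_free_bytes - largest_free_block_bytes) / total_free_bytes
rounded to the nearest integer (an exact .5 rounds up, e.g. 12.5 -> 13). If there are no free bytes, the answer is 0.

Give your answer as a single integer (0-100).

Answer: 17

Derivation:
Op 1: a = malloc(3) -> a = 0; heap: [0-2 ALLOC][3-54 FREE]
Op 2: b = malloc(4) -> b = 3; heap: [0-2 ALLOC][3-6 ALLOC][7-54 FREE]
Op 3: c = malloc(5) -> c = 7; heap: [0-2 ALLOC][3-6 ALLOC][7-11 ALLOC][12-54 FREE]
Op 4: b = realloc(b, 23) -> b = 12; heap: [0-2 ALLOC][3-6 FREE][7-11 ALLOC][12-34 ALLOC][35-54 FREE]
Free blocks: [4 20] total_free=24 largest=20 -> 100*(24-20)/24 = 400/24 ≈ 16.667 -> rounds to 17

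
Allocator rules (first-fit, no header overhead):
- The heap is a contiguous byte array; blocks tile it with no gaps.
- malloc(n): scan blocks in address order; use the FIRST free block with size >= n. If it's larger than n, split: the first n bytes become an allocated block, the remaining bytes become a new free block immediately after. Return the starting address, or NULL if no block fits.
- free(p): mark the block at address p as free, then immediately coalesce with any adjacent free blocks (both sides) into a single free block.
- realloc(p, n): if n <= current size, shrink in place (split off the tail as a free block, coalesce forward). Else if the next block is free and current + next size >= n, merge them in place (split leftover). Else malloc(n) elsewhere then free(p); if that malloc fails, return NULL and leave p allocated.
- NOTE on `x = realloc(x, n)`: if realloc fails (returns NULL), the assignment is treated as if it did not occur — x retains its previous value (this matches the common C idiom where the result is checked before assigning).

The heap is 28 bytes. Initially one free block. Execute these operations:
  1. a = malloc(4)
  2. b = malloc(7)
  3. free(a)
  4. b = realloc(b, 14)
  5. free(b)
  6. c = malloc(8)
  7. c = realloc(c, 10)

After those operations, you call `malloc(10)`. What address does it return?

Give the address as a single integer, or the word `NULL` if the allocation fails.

Op 1: a = malloc(4) -> a = 0; heap: [0-3 ALLOC][4-27 FREE]
Op 2: b = malloc(7) -> b = 4; heap: [0-3 ALLOC][4-10 ALLOC][11-27 FREE]
Op 3: free(a) -> (freed a); heap: [0-3 FREE][4-10 ALLOC][11-27 FREE]
Op 4: b = realloc(b, 14) -> b = 4; heap: [0-3 FREE][4-17 ALLOC][18-27 FREE]
Op 5: free(b) -> (freed b); heap: [0-27 FREE]
Op 6: c = malloc(8) -> c = 0; heap: [0-7 ALLOC][8-27 FREE]
Op 7: c = realloc(c, 10) -> c = 0; heap: [0-9 ALLOC][10-27 FREE]
malloc(10): first-fit scan over [0-9 ALLOC][10-27 FREE] -> 10

Answer: 10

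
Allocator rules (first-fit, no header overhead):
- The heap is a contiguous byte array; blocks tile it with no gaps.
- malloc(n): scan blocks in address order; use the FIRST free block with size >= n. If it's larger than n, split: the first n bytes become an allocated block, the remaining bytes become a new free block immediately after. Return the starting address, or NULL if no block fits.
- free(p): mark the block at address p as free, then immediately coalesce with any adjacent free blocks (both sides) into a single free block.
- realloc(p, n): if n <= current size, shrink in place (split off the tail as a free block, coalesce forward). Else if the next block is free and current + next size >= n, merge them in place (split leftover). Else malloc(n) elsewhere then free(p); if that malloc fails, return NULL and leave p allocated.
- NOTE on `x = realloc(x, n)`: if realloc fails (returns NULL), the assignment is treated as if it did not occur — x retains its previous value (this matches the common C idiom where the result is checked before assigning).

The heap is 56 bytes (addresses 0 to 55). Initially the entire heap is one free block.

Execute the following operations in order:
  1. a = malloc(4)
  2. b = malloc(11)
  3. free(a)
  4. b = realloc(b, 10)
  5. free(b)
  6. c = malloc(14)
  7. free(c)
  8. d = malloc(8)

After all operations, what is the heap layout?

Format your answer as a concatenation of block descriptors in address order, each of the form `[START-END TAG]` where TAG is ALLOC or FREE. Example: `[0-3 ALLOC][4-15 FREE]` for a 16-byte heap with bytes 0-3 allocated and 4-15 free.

Answer: [0-7 ALLOC][8-55 FREE]

Derivation:
Op 1: a = malloc(4) -> a = 0; heap: [0-3 ALLOC][4-55 FREE]
Op 2: b = malloc(11) -> b = 4; heap: [0-3 ALLOC][4-14 ALLOC][15-55 FREE]
Op 3: free(a) -> (freed a); heap: [0-3 FREE][4-14 ALLOC][15-55 FREE]
Op 4: b = realloc(b, 10) -> b = 4; heap: [0-3 FREE][4-13 ALLOC][14-55 FREE]
Op 5: free(b) -> (freed b); heap: [0-55 FREE]
Op 6: c = malloc(14) -> c = 0; heap: [0-13 ALLOC][14-55 FREE]
Op 7: free(c) -> (freed c); heap: [0-55 FREE]
Op 8: d = malloc(8) -> d = 0; heap: [0-7 ALLOC][8-55 FREE]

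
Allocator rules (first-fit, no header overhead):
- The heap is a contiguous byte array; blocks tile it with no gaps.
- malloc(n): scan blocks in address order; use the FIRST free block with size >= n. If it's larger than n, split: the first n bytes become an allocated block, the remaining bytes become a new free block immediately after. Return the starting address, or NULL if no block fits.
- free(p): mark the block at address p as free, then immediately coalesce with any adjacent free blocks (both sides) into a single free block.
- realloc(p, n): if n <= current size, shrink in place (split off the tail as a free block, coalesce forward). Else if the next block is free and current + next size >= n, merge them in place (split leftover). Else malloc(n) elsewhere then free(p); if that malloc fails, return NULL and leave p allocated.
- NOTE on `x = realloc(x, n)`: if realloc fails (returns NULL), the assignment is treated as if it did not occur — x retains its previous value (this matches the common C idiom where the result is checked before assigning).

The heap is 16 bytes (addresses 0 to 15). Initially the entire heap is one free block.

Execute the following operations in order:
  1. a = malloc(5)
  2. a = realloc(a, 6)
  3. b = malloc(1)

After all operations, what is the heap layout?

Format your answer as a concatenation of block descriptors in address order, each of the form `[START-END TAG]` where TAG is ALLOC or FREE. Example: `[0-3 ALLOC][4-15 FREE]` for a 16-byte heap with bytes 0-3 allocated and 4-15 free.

Op 1: a = malloc(5) -> a = 0; heap: [0-4 ALLOC][5-15 FREE]
Op 2: a = realloc(a, 6) -> a = 0; heap: [0-5 ALLOC][6-15 FREE]
Op 3: b = malloc(1) -> b = 6; heap: [0-5 ALLOC][6-6 ALLOC][7-15 FREE]

Answer: [0-5 ALLOC][6-6 ALLOC][7-15 FREE]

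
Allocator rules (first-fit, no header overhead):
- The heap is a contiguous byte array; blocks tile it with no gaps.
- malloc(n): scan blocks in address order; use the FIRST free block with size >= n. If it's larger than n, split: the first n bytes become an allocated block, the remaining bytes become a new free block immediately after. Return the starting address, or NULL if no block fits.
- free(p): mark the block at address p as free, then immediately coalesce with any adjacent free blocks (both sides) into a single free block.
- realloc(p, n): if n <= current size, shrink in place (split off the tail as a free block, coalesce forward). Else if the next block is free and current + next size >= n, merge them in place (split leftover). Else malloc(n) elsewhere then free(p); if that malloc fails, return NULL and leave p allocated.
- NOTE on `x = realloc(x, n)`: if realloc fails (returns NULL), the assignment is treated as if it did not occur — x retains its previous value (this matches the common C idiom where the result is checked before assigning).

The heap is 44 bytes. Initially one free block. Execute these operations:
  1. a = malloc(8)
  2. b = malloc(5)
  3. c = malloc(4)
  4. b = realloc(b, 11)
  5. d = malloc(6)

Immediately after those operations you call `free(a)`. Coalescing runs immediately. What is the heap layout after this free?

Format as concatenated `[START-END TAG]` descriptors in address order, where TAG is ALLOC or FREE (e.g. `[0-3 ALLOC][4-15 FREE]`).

Answer: [0-12 FREE][13-16 ALLOC][17-27 ALLOC][28-33 ALLOC][34-43 FREE]

Derivation:
Op 1: a = malloc(8) -> a = 0; heap: [0-7 ALLOC][8-43 FREE]
Op 2: b = malloc(5) -> b = 8; heap: [0-7 ALLOC][8-12 ALLOC][13-43 FREE]
Op 3: c = malloc(4) -> c = 13; heap: [0-7 ALLOC][8-12 ALLOC][13-16 ALLOC][17-43 FREE]
Op 4: b = realloc(b, 11) -> b = 17; heap: [0-7 ALLOC][8-12 FREE][13-16 ALLOC][17-27 ALLOC][28-43 FREE]
Op 5: d = malloc(6) -> d = 28; heap: [0-7 ALLOC][8-12 FREE][13-16 ALLOC][17-27 ALLOC][28-33 ALLOC][34-43 FREE]
free(a): a = 0 -> block [0-7 ALLOC]; mark free, coalesce with adjacent free neighbors -> [0-12 FREE][13-16 ALLOC][17-27 ALLOC][28-33 ALLOC][34-43 FREE]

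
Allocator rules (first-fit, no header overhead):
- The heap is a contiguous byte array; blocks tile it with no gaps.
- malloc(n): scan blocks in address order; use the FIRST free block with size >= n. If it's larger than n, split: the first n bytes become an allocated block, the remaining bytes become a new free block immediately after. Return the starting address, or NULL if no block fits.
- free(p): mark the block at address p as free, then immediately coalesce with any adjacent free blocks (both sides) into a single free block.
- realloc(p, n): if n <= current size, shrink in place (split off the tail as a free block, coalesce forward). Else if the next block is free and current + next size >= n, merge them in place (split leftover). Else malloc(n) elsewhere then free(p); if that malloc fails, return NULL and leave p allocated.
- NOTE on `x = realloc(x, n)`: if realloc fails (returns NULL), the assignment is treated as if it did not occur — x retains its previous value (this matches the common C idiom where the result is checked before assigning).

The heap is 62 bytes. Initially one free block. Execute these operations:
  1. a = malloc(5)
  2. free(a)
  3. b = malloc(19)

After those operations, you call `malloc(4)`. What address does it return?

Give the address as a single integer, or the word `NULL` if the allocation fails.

Op 1: a = malloc(5) -> a = 0; heap: [0-4 ALLOC][5-61 FREE]
Op 2: free(a) -> (freed a); heap: [0-61 FREE]
Op 3: b = malloc(19) -> b = 0; heap: [0-18 ALLOC][19-61 FREE]
malloc(4): first-fit scan over [0-18 ALLOC][19-61 FREE] -> 19

Answer: 19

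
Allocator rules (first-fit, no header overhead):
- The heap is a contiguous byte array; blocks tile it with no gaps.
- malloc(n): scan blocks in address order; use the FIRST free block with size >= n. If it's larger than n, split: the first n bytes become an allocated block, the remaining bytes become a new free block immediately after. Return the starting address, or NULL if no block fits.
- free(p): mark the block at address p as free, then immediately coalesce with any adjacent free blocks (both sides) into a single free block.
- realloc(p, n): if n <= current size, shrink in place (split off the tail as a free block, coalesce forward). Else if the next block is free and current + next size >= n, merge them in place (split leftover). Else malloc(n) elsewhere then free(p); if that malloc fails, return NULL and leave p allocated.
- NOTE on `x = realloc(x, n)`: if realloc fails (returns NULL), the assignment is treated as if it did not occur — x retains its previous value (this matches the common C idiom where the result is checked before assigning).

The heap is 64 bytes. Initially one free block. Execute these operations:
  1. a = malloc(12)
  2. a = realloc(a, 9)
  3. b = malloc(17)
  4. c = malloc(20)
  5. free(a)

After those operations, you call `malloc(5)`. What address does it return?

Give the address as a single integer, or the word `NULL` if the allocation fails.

Op 1: a = malloc(12) -> a = 0; heap: [0-11 ALLOC][12-63 FREE]
Op 2: a = realloc(a, 9) -> a = 0; heap: [0-8 ALLOC][9-63 FREE]
Op 3: b = malloc(17) -> b = 9; heap: [0-8 ALLOC][9-25 ALLOC][26-63 FREE]
Op 4: c = malloc(20) -> c = 26; heap: [0-8 ALLOC][9-25 ALLOC][26-45 ALLOC][46-63 FREE]
Op 5: free(a) -> (freed a); heap: [0-8 FREE][9-25 ALLOC][26-45 ALLOC][46-63 FREE]
malloc(5): first-fit scan over [0-8 FREE][9-25 ALLOC][26-45 ALLOC][46-63 FREE] -> 0

Answer: 0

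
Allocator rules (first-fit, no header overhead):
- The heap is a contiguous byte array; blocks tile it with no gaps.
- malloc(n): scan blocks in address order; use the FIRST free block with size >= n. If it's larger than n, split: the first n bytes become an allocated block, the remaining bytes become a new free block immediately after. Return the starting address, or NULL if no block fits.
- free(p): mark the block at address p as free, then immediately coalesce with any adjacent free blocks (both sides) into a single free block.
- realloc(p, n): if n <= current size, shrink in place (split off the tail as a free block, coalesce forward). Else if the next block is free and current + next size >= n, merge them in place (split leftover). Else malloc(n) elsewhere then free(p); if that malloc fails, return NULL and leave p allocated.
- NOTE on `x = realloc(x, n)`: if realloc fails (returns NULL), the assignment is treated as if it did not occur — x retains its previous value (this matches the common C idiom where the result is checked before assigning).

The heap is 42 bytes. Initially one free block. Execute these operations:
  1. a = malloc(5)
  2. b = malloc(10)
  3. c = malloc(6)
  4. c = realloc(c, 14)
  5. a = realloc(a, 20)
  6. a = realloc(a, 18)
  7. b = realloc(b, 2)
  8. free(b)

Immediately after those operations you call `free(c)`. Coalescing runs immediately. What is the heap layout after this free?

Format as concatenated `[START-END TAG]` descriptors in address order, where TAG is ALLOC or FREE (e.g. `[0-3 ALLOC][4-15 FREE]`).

Op 1: a = malloc(5) -> a = 0; heap: [0-4 ALLOC][5-41 FREE]
Op 2: b = malloc(10) -> b = 5; heap: [0-4 ALLOC][5-14 ALLOC][15-41 FREE]
Op 3: c = malloc(6) -> c = 15; heap: [0-4 ALLOC][5-14 ALLOC][15-20 ALLOC][21-41 FREE]
Op 4: c = realloc(c, 14) -> c = 15; heap: [0-4 ALLOC][5-14 ALLOC][15-28 ALLOC][29-41 FREE]
Op 5: a = realloc(a, 20) -> NULL (a unchanged); heap: [0-4 ALLOC][5-14 ALLOC][15-28 ALLOC][29-41 FREE]
Op 6: a = realloc(a, 18) -> NULL (a unchanged); heap: [0-4 ALLOC][5-14 ALLOC][15-28 ALLOC][29-41 FREE]
Op 7: b = realloc(b, 2) -> b = 5; heap: [0-4 ALLOC][5-6 ALLOC][7-14 FREE][15-28 ALLOC][29-41 FREE]
Op 8: free(b) -> (freed b); heap: [0-4 ALLOC][5-14 FREE][15-28 ALLOC][29-41 FREE]
free(c): c = 15 -> block [15-28 ALLOC]; mark free, coalesce with adjacent free neighbors -> [0-4 ALLOC][5-41 FREE]

Answer: [0-4 ALLOC][5-41 FREE]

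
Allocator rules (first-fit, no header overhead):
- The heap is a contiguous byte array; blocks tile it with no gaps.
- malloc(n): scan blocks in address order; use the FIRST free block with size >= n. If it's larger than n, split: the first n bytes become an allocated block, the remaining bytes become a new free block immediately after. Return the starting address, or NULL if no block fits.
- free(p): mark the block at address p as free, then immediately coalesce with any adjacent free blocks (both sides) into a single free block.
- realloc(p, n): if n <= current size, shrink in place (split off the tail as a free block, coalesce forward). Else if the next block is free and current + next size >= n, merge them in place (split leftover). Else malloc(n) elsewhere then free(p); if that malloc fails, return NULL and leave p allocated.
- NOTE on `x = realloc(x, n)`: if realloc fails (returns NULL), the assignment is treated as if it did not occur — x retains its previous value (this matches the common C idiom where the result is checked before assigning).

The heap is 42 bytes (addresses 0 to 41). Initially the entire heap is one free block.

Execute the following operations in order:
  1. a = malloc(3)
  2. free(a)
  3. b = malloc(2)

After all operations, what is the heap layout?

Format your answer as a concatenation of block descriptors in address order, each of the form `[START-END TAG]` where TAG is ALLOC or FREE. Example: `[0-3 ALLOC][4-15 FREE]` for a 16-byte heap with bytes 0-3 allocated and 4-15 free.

Op 1: a = malloc(3) -> a = 0; heap: [0-2 ALLOC][3-41 FREE]
Op 2: free(a) -> (freed a); heap: [0-41 FREE]
Op 3: b = malloc(2) -> b = 0; heap: [0-1 ALLOC][2-41 FREE]

Answer: [0-1 ALLOC][2-41 FREE]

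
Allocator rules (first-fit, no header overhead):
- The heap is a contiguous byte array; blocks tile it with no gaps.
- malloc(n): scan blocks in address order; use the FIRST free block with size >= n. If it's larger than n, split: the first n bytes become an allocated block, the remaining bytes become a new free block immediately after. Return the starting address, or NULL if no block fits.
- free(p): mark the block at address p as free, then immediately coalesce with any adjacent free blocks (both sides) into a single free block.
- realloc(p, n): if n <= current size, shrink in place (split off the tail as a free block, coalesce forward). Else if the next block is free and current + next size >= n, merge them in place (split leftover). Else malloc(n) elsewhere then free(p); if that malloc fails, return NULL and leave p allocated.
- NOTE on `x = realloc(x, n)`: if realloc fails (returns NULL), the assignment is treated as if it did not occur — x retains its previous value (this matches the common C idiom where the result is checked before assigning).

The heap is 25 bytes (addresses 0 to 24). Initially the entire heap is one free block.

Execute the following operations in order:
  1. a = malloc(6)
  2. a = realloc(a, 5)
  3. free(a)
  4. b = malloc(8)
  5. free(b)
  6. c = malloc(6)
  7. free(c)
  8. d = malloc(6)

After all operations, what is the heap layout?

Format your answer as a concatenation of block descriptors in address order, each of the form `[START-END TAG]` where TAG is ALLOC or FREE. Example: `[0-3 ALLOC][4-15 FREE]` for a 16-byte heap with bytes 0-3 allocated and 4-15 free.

Answer: [0-5 ALLOC][6-24 FREE]

Derivation:
Op 1: a = malloc(6) -> a = 0; heap: [0-5 ALLOC][6-24 FREE]
Op 2: a = realloc(a, 5) -> a = 0; heap: [0-4 ALLOC][5-24 FREE]
Op 3: free(a) -> (freed a); heap: [0-24 FREE]
Op 4: b = malloc(8) -> b = 0; heap: [0-7 ALLOC][8-24 FREE]
Op 5: free(b) -> (freed b); heap: [0-24 FREE]
Op 6: c = malloc(6) -> c = 0; heap: [0-5 ALLOC][6-24 FREE]
Op 7: free(c) -> (freed c); heap: [0-24 FREE]
Op 8: d = malloc(6) -> d = 0; heap: [0-5 ALLOC][6-24 FREE]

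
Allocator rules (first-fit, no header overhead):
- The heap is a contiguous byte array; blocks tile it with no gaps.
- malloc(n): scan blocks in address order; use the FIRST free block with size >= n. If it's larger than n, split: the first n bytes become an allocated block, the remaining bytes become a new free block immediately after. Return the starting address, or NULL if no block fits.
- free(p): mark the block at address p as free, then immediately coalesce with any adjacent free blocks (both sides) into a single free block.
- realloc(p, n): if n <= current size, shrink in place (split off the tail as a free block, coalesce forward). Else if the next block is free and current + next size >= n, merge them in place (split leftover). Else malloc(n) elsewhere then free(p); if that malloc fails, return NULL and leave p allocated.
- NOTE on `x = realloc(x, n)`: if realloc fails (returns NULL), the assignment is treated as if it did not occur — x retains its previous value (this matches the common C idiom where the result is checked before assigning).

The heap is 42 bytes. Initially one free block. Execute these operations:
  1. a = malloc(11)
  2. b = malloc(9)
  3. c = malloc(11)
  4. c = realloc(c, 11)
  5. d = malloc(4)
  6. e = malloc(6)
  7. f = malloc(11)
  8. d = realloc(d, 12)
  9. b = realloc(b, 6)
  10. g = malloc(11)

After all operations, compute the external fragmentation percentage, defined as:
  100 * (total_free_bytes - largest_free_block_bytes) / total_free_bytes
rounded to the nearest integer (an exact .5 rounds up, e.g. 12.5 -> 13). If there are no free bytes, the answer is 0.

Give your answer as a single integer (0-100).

Op 1: a = malloc(11) -> a = 0; heap: [0-10 ALLOC][11-41 FREE]
Op 2: b = malloc(9) -> b = 11; heap: [0-10 ALLOC][11-19 ALLOC][20-41 FREE]
Op 3: c = malloc(11) -> c = 20; heap: [0-10 ALLOC][11-19 ALLOC][20-30 ALLOC][31-41 FREE]
Op 4: c = realloc(c, 11) -> c = 20; heap: [0-10 ALLOC][11-19 ALLOC][20-30 ALLOC][31-41 FREE]
Op 5: d = malloc(4) -> d = 31; heap: [0-10 ALLOC][11-19 ALLOC][20-30 ALLOC][31-34 ALLOC][35-41 FREE]
Op 6: e = malloc(6) -> e = 35; heap: [0-10 ALLOC][11-19 ALLOC][20-30 ALLOC][31-34 ALLOC][35-40 ALLOC][41-41 FREE]
Op 7: f = malloc(11) -> f = NULL; heap: [0-10 ALLOC][11-19 ALLOC][20-30 ALLOC][31-34 ALLOC][35-40 ALLOC][41-41 FREE]
Op 8: d = realloc(d, 12) -> NULL (d unchanged); heap: [0-10 ALLOC][11-19 ALLOC][20-30 ALLOC][31-34 ALLOC][35-40 ALLOC][41-41 FREE]
Op 9: b = realloc(b, 6) -> b = 11; heap: [0-10 ALLOC][11-16 ALLOC][17-19 FREE][20-30 ALLOC][31-34 ALLOC][35-40 ALLOC][41-41 FREE]
Op 10: g = malloc(11) -> g = NULL; heap: [0-10 ALLOC][11-16 ALLOC][17-19 FREE][20-30 ALLOC][31-34 ALLOC][35-40 ALLOC][41-41 FREE]
Free blocks: [3 1] total_free=4 largest=3 -> 100*(4-3)/4 = 100/4 = 25

Answer: 25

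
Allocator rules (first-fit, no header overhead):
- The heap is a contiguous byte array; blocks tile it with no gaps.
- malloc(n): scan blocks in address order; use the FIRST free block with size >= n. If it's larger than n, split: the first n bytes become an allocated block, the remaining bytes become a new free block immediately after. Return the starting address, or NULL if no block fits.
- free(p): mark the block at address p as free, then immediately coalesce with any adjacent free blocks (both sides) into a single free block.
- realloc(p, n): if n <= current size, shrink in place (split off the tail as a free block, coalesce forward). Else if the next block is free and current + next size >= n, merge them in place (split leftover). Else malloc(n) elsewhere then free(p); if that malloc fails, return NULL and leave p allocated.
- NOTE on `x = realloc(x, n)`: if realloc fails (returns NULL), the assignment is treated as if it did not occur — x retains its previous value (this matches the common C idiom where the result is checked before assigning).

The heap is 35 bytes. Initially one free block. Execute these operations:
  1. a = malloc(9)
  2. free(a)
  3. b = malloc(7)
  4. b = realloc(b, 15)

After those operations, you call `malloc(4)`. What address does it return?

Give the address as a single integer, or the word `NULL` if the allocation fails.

Answer: 15

Derivation:
Op 1: a = malloc(9) -> a = 0; heap: [0-8 ALLOC][9-34 FREE]
Op 2: free(a) -> (freed a); heap: [0-34 FREE]
Op 3: b = malloc(7) -> b = 0; heap: [0-6 ALLOC][7-34 FREE]
Op 4: b = realloc(b, 15) -> b = 0; heap: [0-14 ALLOC][15-34 FREE]
malloc(4): first-fit scan over [0-14 ALLOC][15-34 FREE] -> 15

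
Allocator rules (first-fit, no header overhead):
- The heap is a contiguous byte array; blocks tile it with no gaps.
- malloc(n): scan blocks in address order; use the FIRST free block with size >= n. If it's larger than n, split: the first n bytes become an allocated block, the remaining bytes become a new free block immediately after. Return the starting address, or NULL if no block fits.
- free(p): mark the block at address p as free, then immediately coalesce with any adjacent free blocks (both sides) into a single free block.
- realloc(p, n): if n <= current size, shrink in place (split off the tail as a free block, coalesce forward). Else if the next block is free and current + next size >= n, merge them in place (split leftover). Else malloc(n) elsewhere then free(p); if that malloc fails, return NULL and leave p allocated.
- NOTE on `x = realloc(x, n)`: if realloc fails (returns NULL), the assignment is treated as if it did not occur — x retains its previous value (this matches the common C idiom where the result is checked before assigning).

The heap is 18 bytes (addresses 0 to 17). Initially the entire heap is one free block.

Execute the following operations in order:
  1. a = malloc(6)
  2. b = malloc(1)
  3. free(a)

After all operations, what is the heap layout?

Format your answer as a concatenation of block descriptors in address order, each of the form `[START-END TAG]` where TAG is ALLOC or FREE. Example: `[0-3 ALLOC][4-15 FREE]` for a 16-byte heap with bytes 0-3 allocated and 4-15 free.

Op 1: a = malloc(6) -> a = 0; heap: [0-5 ALLOC][6-17 FREE]
Op 2: b = malloc(1) -> b = 6; heap: [0-5 ALLOC][6-6 ALLOC][7-17 FREE]
Op 3: free(a) -> (freed a); heap: [0-5 FREE][6-6 ALLOC][7-17 FREE]

Answer: [0-5 FREE][6-6 ALLOC][7-17 FREE]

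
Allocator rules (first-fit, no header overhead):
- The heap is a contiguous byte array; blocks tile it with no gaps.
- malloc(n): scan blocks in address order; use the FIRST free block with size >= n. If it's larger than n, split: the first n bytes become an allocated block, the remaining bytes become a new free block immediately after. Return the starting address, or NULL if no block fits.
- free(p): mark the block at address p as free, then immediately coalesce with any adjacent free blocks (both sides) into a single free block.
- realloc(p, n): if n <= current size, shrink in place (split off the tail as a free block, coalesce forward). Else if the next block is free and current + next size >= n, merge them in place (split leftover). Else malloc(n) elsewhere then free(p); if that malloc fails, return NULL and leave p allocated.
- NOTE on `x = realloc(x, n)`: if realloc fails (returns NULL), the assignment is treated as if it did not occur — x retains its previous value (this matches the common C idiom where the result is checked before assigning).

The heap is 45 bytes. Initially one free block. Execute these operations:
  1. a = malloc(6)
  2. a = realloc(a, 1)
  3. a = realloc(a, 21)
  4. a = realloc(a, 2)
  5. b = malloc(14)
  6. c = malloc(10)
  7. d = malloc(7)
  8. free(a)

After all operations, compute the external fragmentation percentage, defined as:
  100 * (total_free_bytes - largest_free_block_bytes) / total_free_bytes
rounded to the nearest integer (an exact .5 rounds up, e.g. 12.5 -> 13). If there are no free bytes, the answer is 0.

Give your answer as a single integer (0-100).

Op 1: a = malloc(6) -> a = 0; heap: [0-5 ALLOC][6-44 FREE]
Op 2: a = realloc(a, 1) -> a = 0; heap: [0-0 ALLOC][1-44 FREE]
Op 3: a = realloc(a, 21) -> a = 0; heap: [0-20 ALLOC][21-44 FREE]
Op 4: a = realloc(a, 2) -> a = 0; heap: [0-1 ALLOC][2-44 FREE]
Op 5: b = malloc(14) -> b = 2; heap: [0-1 ALLOC][2-15 ALLOC][16-44 FREE]
Op 6: c = malloc(10) -> c = 16; heap: [0-1 ALLOC][2-15 ALLOC][16-25 ALLOC][26-44 FREE]
Op 7: d = malloc(7) -> d = 26; heap: [0-1 ALLOC][2-15 ALLOC][16-25 ALLOC][26-32 ALLOC][33-44 FREE]
Op 8: free(a) -> (freed a); heap: [0-1 FREE][2-15 ALLOC][16-25 ALLOC][26-32 ALLOC][33-44 FREE]
Free blocks: [2 12] total_free=14 largest=12 -> 100*(14-12)/14 = 200/14 ≈ 14.286 -> rounds to 14

Answer: 14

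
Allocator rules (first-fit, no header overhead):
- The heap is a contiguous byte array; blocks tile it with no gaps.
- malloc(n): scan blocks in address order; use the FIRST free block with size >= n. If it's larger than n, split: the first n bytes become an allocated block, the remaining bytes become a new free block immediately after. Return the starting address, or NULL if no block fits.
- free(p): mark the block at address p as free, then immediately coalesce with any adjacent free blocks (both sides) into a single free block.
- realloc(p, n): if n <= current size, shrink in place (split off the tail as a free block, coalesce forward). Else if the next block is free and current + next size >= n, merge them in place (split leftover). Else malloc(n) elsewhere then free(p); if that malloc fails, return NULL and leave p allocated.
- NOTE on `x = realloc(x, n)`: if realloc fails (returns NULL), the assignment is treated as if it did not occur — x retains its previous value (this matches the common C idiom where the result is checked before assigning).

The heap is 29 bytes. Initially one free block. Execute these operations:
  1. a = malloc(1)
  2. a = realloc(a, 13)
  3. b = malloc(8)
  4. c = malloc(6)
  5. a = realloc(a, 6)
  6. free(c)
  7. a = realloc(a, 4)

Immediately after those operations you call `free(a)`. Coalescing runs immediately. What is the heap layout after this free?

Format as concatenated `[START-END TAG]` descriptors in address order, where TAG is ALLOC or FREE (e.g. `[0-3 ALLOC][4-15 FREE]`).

Op 1: a = malloc(1) -> a = 0; heap: [0-0 ALLOC][1-28 FREE]
Op 2: a = realloc(a, 13) -> a = 0; heap: [0-12 ALLOC][13-28 FREE]
Op 3: b = malloc(8) -> b = 13; heap: [0-12 ALLOC][13-20 ALLOC][21-28 FREE]
Op 4: c = malloc(6) -> c = 21; heap: [0-12 ALLOC][13-20 ALLOC][21-26 ALLOC][27-28 FREE]
Op 5: a = realloc(a, 6) -> a = 0; heap: [0-5 ALLOC][6-12 FREE][13-20 ALLOC][21-26 ALLOC][27-28 FREE]
Op 6: free(c) -> (freed c); heap: [0-5 ALLOC][6-12 FREE][13-20 ALLOC][21-28 FREE]
Op 7: a = realloc(a, 4) -> a = 0; heap: [0-3 ALLOC][4-12 FREE][13-20 ALLOC][21-28 FREE]
free(a): a = 0 -> block [0-3 ALLOC]; mark free, coalesce with adjacent free neighbors -> [0-12 FREE][13-20 ALLOC][21-28 FREE]

Answer: [0-12 FREE][13-20 ALLOC][21-28 FREE]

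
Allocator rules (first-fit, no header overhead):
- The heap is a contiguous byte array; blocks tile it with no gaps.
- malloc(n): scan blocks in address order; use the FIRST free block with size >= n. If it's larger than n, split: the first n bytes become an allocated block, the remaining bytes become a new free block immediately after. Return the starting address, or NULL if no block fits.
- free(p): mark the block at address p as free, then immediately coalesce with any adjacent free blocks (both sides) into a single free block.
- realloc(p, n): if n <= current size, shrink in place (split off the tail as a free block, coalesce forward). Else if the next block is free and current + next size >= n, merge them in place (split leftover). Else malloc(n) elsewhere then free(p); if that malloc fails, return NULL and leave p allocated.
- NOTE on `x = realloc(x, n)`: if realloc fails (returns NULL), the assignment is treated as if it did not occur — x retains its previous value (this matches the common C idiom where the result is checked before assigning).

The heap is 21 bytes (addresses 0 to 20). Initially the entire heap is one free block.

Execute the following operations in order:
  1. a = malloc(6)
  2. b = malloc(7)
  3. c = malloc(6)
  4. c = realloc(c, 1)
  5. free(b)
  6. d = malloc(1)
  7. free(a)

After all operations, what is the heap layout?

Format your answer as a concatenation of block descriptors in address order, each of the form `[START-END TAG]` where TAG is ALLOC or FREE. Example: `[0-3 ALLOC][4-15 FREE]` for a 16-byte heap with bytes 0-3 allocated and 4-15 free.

Op 1: a = malloc(6) -> a = 0; heap: [0-5 ALLOC][6-20 FREE]
Op 2: b = malloc(7) -> b = 6; heap: [0-5 ALLOC][6-12 ALLOC][13-20 FREE]
Op 3: c = malloc(6) -> c = 13; heap: [0-5 ALLOC][6-12 ALLOC][13-18 ALLOC][19-20 FREE]
Op 4: c = realloc(c, 1) -> c = 13; heap: [0-5 ALLOC][6-12 ALLOC][13-13 ALLOC][14-20 FREE]
Op 5: free(b) -> (freed b); heap: [0-5 ALLOC][6-12 FREE][13-13 ALLOC][14-20 FREE]
Op 6: d = malloc(1) -> d = 6; heap: [0-5 ALLOC][6-6 ALLOC][7-12 FREE][13-13 ALLOC][14-20 FREE]
Op 7: free(a) -> (freed a); heap: [0-5 FREE][6-6 ALLOC][7-12 FREE][13-13 ALLOC][14-20 FREE]

Answer: [0-5 FREE][6-6 ALLOC][7-12 FREE][13-13 ALLOC][14-20 FREE]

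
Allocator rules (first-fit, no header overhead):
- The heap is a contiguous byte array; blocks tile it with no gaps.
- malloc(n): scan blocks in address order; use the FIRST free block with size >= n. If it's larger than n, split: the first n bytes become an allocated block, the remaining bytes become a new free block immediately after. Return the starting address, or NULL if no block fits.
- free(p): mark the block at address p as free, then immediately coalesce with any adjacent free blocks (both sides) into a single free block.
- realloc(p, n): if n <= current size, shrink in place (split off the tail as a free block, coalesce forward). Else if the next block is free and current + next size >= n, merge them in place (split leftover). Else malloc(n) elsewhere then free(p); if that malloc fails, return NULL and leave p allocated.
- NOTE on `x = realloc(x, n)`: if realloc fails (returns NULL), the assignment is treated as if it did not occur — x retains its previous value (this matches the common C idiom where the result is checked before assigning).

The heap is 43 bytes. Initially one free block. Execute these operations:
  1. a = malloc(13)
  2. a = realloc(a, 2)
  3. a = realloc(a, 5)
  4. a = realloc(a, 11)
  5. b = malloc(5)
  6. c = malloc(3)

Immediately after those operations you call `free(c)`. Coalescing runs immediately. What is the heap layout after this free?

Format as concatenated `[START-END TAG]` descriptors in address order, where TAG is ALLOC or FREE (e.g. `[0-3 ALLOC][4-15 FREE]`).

Answer: [0-10 ALLOC][11-15 ALLOC][16-42 FREE]

Derivation:
Op 1: a = malloc(13) -> a = 0; heap: [0-12 ALLOC][13-42 FREE]
Op 2: a = realloc(a, 2) -> a = 0; heap: [0-1 ALLOC][2-42 FREE]
Op 3: a = realloc(a, 5) -> a = 0; heap: [0-4 ALLOC][5-42 FREE]
Op 4: a = realloc(a, 11) -> a = 0; heap: [0-10 ALLOC][11-42 FREE]
Op 5: b = malloc(5) -> b = 11; heap: [0-10 ALLOC][11-15 ALLOC][16-42 FREE]
Op 6: c = malloc(3) -> c = 16; heap: [0-10 ALLOC][11-15 ALLOC][16-18 ALLOC][19-42 FREE]
free(c): c = 16 -> block [16-18 ALLOC]; mark free, coalesce with adjacent free neighbors -> [0-10 ALLOC][11-15 ALLOC][16-42 FREE]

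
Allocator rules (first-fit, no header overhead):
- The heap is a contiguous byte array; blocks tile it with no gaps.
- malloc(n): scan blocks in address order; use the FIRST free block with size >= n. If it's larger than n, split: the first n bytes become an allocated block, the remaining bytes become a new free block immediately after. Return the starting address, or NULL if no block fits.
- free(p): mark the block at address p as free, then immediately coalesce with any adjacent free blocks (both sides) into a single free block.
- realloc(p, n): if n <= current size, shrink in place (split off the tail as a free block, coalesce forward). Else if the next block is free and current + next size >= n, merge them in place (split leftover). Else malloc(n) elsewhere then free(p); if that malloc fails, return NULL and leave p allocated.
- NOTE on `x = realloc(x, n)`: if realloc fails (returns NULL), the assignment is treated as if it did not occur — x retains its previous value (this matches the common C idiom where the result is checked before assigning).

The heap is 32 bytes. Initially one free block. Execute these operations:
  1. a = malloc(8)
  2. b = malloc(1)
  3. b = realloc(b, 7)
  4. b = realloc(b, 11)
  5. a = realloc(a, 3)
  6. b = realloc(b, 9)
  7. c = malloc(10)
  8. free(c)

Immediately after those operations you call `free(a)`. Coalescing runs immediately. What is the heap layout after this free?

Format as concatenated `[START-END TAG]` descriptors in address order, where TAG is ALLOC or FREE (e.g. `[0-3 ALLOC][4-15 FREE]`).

Answer: [0-7 FREE][8-16 ALLOC][17-31 FREE]

Derivation:
Op 1: a = malloc(8) -> a = 0; heap: [0-7 ALLOC][8-31 FREE]
Op 2: b = malloc(1) -> b = 8; heap: [0-7 ALLOC][8-8 ALLOC][9-31 FREE]
Op 3: b = realloc(b, 7) -> b = 8; heap: [0-7 ALLOC][8-14 ALLOC][15-31 FREE]
Op 4: b = realloc(b, 11) -> b = 8; heap: [0-7 ALLOC][8-18 ALLOC][19-31 FREE]
Op 5: a = realloc(a, 3) -> a = 0; heap: [0-2 ALLOC][3-7 FREE][8-18 ALLOC][19-31 FREE]
Op 6: b = realloc(b, 9) -> b = 8; heap: [0-2 ALLOC][3-7 FREE][8-16 ALLOC][17-31 FREE]
Op 7: c = malloc(10) -> c = 17; heap: [0-2 ALLOC][3-7 FREE][8-16 ALLOC][17-26 ALLOC][27-31 FREE]
Op 8: free(c) -> (freed c); heap: [0-2 ALLOC][3-7 FREE][8-16 ALLOC][17-31 FREE]
free(a): a = 0 -> block [0-2 ALLOC]; mark free, coalesce with adjacent free neighbors -> [0-7 FREE][8-16 ALLOC][17-31 FREE]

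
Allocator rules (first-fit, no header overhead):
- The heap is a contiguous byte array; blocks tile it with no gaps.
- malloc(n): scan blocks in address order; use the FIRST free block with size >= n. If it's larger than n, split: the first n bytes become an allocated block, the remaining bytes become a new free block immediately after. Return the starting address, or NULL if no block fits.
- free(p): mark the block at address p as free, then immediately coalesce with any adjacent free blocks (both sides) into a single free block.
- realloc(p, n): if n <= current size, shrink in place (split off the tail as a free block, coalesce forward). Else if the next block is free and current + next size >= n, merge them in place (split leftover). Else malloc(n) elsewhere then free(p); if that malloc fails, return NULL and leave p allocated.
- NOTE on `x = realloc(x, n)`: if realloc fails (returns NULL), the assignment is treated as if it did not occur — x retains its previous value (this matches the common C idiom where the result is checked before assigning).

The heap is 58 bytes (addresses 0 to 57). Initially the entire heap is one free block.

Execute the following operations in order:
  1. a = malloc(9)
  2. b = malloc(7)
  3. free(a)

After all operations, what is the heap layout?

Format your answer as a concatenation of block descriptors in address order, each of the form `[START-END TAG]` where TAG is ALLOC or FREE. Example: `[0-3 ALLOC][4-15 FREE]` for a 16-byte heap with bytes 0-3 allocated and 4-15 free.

Op 1: a = malloc(9) -> a = 0; heap: [0-8 ALLOC][9-57 FREE]
Op 2: b = malloc(7) -> b = 9; heap: [0-8 ALLOC][9-15 ALLOC][16-57 FREE]
Op 3: free(a) -> (freed a); heap: [0-8 FREE][9-15 ALLOC][16-57 FREE]

Answer: [0-8 FREE][9-15 ALLOC][16-57 FREE]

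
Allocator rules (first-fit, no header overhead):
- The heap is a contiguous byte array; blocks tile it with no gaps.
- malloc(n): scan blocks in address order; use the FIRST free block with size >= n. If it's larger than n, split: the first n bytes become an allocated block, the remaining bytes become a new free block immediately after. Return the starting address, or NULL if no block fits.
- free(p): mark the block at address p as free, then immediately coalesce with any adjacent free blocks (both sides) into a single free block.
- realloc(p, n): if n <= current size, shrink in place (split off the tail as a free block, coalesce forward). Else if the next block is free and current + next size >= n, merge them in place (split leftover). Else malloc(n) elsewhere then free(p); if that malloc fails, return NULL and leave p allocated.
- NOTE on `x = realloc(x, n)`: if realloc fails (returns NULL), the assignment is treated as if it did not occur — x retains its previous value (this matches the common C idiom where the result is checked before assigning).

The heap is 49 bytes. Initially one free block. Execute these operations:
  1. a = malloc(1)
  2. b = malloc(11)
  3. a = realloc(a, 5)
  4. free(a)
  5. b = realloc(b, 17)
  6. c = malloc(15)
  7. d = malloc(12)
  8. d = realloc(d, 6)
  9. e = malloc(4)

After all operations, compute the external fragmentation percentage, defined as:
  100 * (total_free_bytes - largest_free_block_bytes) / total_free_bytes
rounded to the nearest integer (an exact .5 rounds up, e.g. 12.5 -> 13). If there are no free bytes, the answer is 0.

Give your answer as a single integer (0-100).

Answer: 14

Derivation:
Op 1: a = malloc(1) -> a = 0; heap: [0-0 ALLOC][1-48 FREE]
Op 2: b = malloc(11) -> b = 1; heap: [0-0 ALLOC][1-11 ALLOC][12-48 FREE]
Op 3: a = realloc(a, 5) -> a = 12; heap: [0-0 FREE][1-11 ALLOC][12-16 ALLOC][17-48 FREE]
Op 4: free(a) -> (freed a); heap: [0-0 FREE][1-11 ALLOC][12-48 FREE]
Op 5: b = realloc(b, 17) -> b = 1; heap: [0-0 FREE][1-17 ALLOC][18-48 FREE]
Op 6: c = malloc(15) -> c = 18; heap: [0-0 FREE][1-17 ALLOC][18-32 ALLOC][33-48 FREE]
Op 7: d = malloc(12) -> d = 33; heap: [0-0 FREE][1-17 ALLOC][18-32 ALLOC][33-44 ALLOC][45-48 FREE]
Op 8: d = realloc(d, 6) -> d = 33; heap: [0-0 FREE][1-17 ALLOC][18-32 ALLOC][33-38 ALLOC][39-48 FREE]
Op 9: e = malloc(4) -> e = 39; heap: [0-0 FREE][1-17 ALLOC][18-32 ALLOC][33-38 ALLOC][39-42 ALLOC][43-48 FREE]
Free blocks: [1 6] total_free=7 largest=6 -> 100*(7-6)/7 = 100/7 ≈ 14.286 -> rounds to 14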